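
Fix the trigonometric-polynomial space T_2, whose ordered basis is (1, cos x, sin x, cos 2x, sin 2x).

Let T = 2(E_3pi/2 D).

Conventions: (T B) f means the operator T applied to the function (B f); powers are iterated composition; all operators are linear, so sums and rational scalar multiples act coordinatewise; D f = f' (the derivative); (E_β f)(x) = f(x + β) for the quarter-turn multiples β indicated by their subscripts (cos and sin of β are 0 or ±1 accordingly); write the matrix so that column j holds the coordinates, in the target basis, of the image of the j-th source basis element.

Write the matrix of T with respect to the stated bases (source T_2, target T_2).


image of 1: 0
image of cos x: 2cos x
image of sin x: 2sin x
image of cos 2x: 4sin 2x
image of sin 2x: -4cos 2x
each image's coordinates form column j of the matrix

the matrix is [[0, 0, 0, 0, 0]; [0, 2, 0, 0, 0]; [0, 0, 2, 0, 0]; [0, 0, 0, 0, -4]; [0, 0, 0, 4, 0]] (rows listed top to bottom)


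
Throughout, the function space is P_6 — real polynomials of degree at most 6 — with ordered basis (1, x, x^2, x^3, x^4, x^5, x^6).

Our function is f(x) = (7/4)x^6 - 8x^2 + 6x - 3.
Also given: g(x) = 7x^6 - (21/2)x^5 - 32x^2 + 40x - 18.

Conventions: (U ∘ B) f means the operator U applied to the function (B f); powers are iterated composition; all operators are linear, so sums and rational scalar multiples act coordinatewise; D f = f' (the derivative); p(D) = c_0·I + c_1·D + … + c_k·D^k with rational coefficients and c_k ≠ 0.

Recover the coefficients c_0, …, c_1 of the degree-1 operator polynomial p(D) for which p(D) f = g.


c_0 = 4, c_1 = -1

D^0 f = (7/4)x^6 - 8x^2 + 6x - 3
D^1 f = (21/2)x^5 - 16x + 6
matching coefficients of g against c_0 f + c_1 Df + … from the top degree down determines the c_i
solution: c_0 = 4, c_1 = -1


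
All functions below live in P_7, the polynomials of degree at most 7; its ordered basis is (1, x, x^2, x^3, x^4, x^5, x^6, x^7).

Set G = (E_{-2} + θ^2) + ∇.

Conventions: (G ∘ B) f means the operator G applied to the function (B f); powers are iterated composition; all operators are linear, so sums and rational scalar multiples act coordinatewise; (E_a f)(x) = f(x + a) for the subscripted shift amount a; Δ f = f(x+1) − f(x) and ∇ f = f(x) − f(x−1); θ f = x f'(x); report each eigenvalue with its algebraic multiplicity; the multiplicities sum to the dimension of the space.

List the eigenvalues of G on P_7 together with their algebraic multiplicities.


λ = 1 (multiplicity 1), λ = 2 (multiplicity 1), λ = 5 (multiplicity 1), λ = 10 (multiplicity 1), λ = 17 (multiplicity 1), λ = 26 (multiplicity 1), λ = 37 (multiplicity 1), λ = 50 (multiplicity 1)

image of 1: 1
image of x: 2x - 1
image of x^2: 5x^2 - 2x + 3
image of x^3: 10x^3 - 3x^2 + 9x - 7
image of x^4: 17x^4 - 4x^3 + 18x^2 - 28x + 15
image of x^5: 26x^5 - 5x^4 + 30x^3 - 70x^2 + 75x - 31
image of x^6: 37x^6 - 6x^5 + 45x^4 - 140x^3 + 225x^2 - 186x + 63
image of x^7: 50x^7 - 7x^6 + 63x^5 - 245x^4 + 525x^3 - 651x^2 + 441x - 127
the matrix is upper triangular; its diagonal is (1, 2, 5, 10, 17, 26, 37, 50)
for a triangular matrix the eigenvalues are the diagonal entries, with algebraic multiplicity their repetition count


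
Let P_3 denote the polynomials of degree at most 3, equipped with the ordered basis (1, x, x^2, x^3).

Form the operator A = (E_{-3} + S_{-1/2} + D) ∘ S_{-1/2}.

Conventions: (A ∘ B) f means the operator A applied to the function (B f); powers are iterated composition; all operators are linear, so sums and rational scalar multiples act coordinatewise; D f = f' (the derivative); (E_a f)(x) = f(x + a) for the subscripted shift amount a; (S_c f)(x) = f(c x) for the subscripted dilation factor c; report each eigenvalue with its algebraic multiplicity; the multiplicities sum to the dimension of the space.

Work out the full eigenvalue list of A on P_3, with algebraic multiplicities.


λ = -1/4 (multiplicity 1), λ = -7/64 (multiplicity 1), λ = 5/16 (multiplicity 1), λ = 2 (multiplicity 1)

image of 1: 2
image of x: -(1/4)x + 1
image of x^2: (5/16)x^2 - x + 9/4
image of x^3: -(7/64)x^3 + (3/4)x^2 - (27/8)x + 27/8
the matrix is upper triangular; its diagonal is (2, -1/4, 5/16, -7/64)
for a triangular matrix the eigenvalues are the diagonal entries, with algebraic multiplicity their repetition count


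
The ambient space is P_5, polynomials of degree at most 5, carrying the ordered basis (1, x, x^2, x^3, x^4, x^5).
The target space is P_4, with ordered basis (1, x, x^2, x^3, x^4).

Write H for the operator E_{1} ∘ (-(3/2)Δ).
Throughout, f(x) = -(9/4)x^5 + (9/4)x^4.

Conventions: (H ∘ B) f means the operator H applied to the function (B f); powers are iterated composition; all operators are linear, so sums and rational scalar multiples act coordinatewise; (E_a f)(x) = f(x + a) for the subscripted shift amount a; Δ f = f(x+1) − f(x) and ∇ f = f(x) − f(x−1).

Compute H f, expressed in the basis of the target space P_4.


the image equals g(x) = (135/8)x^4 + (351/4)x^3 + (351/2)x^2 + (1269/8)x + 54

Δ f = -(45/4)x^4 - (27/2)x^3 - 9x^2 - (9/4)x
(-(3/2)Δ) f = (135/8)x^4 + (81/4)x^3 + (27/2)x^2 + (27/8)x
E_{1} (-(3/2)Δ) f = (135/8)x^4 + (351/4)x^3 + (351/2)x^2 + (1269/8)x + 54


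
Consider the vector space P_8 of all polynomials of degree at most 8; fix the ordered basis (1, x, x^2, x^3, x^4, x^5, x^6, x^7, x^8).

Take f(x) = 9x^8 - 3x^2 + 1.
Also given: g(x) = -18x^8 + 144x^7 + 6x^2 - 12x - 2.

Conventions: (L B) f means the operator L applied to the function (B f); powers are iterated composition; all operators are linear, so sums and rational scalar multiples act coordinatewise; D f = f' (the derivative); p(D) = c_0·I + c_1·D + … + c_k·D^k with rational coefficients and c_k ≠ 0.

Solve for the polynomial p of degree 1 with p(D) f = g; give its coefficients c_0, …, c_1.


D^0 f = 9x^8 - 3x^2 + 1
D^1 f = 72x^7 - 6x
matching coefficients of g against c_0 f + c_1 Df + … from the top degree down determines the c_i
solution: c_0 = -2, c_1 = 2

p(D) = -2·I + 2·D, i.e. c_0 = -2, c_1 = 2


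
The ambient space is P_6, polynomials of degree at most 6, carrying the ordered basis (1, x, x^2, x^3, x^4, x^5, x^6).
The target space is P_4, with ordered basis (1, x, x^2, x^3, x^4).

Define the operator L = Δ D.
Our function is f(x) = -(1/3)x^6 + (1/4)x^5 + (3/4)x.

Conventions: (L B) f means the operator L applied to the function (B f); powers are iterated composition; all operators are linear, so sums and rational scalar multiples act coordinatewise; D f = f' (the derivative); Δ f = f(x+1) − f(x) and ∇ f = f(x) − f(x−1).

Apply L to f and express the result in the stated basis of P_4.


D f = -2x^5 + (5/4)x^4 + 3/4
Δ D f = -10x^4 - 15x^3 - (25/2)x^2 - 5x - 3/4

g(x) = -10x^4 - 15x^3 - (25/2)x^2 - 5x - 3/4


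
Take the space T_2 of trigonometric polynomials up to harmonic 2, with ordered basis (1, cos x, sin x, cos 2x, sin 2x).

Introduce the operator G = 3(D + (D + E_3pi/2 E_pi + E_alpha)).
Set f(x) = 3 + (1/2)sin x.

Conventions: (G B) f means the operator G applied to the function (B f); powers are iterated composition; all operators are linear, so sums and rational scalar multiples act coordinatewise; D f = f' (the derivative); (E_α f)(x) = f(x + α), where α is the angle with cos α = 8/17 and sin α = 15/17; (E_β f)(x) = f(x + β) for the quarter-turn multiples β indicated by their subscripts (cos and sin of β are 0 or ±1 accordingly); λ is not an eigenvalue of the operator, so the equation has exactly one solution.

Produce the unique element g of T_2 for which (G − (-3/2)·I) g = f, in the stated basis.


the result is g(x) = 2/5 - (4/99)cos x + (1/99)sin x

write g with unknown coordinates in the stated basis and equate coefficients in (G − (-3/2)·I) g = f
solving from the highest basis element down gives g = 2/5 - (4/99)cos x + (1/99)sin x
check: G g = 12/5 + (2/33)cos x + (16/33)sin x
so G g − (-3/2)·g = 3 + (1/2)sin x = f ✓


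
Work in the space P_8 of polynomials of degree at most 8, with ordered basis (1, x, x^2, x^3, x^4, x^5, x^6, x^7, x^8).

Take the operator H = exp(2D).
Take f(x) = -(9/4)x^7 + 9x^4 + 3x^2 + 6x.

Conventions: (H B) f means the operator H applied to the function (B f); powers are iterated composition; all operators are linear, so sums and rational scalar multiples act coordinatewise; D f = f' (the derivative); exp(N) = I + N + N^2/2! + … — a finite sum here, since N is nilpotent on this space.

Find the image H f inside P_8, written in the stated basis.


order-1 term: -(63/2)x^6 + 72x^3 + 12x + 12
order-2 term: -189x^5 + 216x^2 + 12
order-3 term: -630x^4 + 288x
order-4 term: -1260x^3 + 144
order-5 term: -1512x^2
order-6 term: -1008x
order-7 term: -288
the series for exp(2D) f terminates at order 7
exp(2D) f = -(9/4)x^7 - (63/2)x^6 - 189x^5 - 621x^4 - 1188x^3 - 1293x^2 - 702x - 120

the image equals g(x) = -(9/4)x^7 - (63/2)x^6 - 189x^5 - 621x^4 - 1188x^3 - 1293x^2 - 702x - 120


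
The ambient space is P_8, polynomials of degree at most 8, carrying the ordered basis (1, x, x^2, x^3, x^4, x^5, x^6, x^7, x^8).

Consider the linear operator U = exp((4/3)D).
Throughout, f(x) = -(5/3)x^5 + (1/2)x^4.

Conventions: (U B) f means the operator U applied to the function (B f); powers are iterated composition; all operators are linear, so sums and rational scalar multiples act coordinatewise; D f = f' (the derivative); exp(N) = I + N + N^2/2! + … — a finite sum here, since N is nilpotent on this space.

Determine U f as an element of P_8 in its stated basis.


the image equals g(x) = -(5/3)x^5 - (191/18)x^4 - (728/27)x^3 - (2768/81)x^2 - (5248/243)x - 3968/729

order-1 term: -(100/9)x^4 + (8/3)x^3
order-2 term: -(800/27)x^3 + (16/3)x^2
order-3 term: -(3200/81)x^2 + (128/27)x
order-4 term: -(6400/243)x + 128/81
order-5 term: -5120/729
the series for exp((4/3)D) f terminates at order 5
exp((4/3)D) f = -(5/3)x^5 - (191/18)x^4 - (728/27)x^3 - (2768/81)x^2 - (5248/243)x - 3968/729


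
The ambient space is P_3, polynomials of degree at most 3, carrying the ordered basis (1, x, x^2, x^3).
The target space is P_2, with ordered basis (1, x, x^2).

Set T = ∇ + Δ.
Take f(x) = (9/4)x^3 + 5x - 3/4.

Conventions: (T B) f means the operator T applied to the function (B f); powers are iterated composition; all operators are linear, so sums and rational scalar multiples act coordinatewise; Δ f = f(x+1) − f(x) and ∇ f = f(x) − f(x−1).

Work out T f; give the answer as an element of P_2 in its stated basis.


the result is g(x) = (27/2)x^2 + 29/2

∇ f = (27/4)x^2 - (27/4)x + 29/4
Δ f = (27/4)x^2 + (27/4)x + 29/4
(∇ + Δ) f = (27/2)x^2 + 29/2


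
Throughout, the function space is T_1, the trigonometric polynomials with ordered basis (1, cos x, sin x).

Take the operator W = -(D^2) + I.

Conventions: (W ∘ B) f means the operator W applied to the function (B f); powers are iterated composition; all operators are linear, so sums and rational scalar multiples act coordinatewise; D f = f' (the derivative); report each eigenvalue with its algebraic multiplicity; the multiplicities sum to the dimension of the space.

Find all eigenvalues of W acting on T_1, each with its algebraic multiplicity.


image of 1: 1
image of cos x: 2cos x
image of sin x: 2sin x
the matrix is diagonal; its diagonal is (1, 2, 2)
for a triangular matrix the eigenvalues are the diagonal entries, with algebraic multiplicity their repetition count

λ = 1 (multiplicity 1), λ = 2 (multiplicity 2)


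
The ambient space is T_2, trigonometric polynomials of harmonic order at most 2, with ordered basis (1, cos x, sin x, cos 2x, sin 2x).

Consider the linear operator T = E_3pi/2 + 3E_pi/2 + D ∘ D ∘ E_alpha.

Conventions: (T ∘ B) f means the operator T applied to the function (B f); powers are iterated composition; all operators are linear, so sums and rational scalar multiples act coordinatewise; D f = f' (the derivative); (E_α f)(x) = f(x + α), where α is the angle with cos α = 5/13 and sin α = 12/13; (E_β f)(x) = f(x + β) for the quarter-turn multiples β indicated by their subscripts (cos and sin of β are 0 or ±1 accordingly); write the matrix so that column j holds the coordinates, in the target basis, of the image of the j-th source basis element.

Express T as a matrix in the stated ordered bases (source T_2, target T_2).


image of 1: 4
image of cos x: -(5/13)cos x - (14/13)sin x
image of sin x: (14/13)cos x - (5/13)sin x
image of cos 2x: -(200/169)cos 2x + (480/169)sin 2x
image of sin 2x: -(480/169)cos 2x - (200/169)sin 2x
each image's coordinates form column j of the matrix

the matrix is [[4, 0, 0, 0, 0]; [0, -5/13, 14/13, 0, 0]; [0, -14/13, -5/13, 0, 0]; [0, 0, 0, -200/169, -480/169]; [0, 0, 0, 480/169, -200/169]] (rows listed top to bottom)


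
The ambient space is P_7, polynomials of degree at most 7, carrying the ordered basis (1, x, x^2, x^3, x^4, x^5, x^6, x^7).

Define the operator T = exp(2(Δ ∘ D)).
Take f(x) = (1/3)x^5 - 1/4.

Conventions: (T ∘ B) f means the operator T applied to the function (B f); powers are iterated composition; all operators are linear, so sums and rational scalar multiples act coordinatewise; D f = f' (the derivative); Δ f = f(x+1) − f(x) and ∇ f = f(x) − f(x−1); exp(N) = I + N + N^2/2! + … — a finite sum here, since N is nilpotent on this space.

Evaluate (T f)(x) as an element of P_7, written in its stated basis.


the result is g(x) = (1/3)x^5 + (40/3)x^3 + 20x^2 + (280/3)x + 997/12

order-1 term: (40/3)x^3 + 20x^2 + (40/3)x + 10/3
order-2 term: 80x + 80
the series for exp(2(Δ ∘ D)) f terminates at order 2
exp(2(Δ ∘ D)) f = (1/3)x^5 + (40/3)x^3 + 20x^2 + (280/3)x + 997/12


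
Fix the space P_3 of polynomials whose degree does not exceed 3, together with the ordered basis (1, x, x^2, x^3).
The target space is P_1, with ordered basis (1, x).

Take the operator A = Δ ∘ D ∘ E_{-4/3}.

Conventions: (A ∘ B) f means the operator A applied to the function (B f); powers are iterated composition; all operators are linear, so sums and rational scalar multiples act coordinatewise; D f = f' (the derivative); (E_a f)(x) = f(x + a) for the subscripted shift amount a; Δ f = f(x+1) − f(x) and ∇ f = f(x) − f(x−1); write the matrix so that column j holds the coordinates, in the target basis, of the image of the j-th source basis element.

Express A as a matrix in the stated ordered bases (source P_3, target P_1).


image of 1: 0
image of x: 0
image of x^2: 2
image of x^3: 6x - 5
each image's coordinates form column j of the matrix

the matrix is [[0, 0, 2, -5]; [0, 0, 0, 6]] (rows listed top to bottom)


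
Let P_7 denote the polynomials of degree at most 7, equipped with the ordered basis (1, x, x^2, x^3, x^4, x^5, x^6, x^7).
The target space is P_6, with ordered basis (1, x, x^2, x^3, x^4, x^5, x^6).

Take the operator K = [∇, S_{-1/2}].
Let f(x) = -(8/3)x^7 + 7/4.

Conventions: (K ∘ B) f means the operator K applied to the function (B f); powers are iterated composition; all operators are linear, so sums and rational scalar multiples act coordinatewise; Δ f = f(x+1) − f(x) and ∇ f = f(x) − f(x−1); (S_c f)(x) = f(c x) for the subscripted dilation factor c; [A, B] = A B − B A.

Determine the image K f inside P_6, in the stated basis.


g(x) = (7/16)x^6 + (21/16)x^5 + (105/16)x^4 + (175/16)x^3 + (231/16)x^2 + (147/16)x + 43/16

S_{-1/2} f = (1/48)x^7 + 7/4
∇ S_{-1/2} f = (7/48)x^6 - (7/16)x^5 + (35/48)x^4 - (35/48)x^3 + (7/16)x^2 - (7/48)x + 1/48
∇ f = -(56/3)x^6 + 56x^5 - (280/3)x^4 + (280/3)x^3 - 56x^2 + (56/3)x - 8/3
S_{-1/2} ∇ f = -(7/24)x^6 - (7/4)x^5 - (35/6)x^4 - (35/3)x^3 - 14x^2 - (28/3)x - 8/3
[∇, S_{-1/2}] f = (7/16)x^6 + (21/16)x^5 + (105/16)x^4 + (175/16)x^3 + (231/16)x^2 + (147/16)x + 43/16


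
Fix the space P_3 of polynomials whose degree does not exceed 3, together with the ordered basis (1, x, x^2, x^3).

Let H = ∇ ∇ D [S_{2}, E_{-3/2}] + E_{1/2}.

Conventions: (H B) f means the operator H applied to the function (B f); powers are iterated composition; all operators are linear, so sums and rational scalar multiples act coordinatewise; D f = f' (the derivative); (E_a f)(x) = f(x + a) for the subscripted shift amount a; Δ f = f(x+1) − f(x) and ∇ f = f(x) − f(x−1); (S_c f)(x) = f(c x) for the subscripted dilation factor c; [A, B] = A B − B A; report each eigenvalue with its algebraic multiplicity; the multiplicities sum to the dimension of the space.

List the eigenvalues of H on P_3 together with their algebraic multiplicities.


λ = 1 (multiplicity 4)

image of 1: 1
image of x: x + 1/2
image of x^2: x^2 + x + 1/4
image of x^3: x^3 + (3/2)x^2 + (3/4)x + 1/8
the matrix is upper triangular; its diagonal is (1, 1, 1, 1)
for a triangular matrix the eigenvalues are the diagonal entries, with algebraic multiplicity their repetition count


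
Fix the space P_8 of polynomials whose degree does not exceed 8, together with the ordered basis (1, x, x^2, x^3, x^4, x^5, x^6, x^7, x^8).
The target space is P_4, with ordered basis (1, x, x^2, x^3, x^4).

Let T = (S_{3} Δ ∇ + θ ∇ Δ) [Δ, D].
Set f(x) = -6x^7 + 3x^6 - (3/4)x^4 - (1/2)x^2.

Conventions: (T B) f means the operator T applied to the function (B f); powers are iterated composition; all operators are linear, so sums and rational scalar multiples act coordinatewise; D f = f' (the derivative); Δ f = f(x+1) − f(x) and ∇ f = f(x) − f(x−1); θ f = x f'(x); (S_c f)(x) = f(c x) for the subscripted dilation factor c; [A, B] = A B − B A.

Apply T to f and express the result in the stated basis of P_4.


D f = -42x^6 + 18x^5 - 3x^3 - x
Δ D f = -252x^5 - 540x^4 - 660x^3 - 459x^2 - 171x - 28
Δ f = -42x^6 - 108x^5 - 165x^4 - 153x^3 - (171/2)x^2 - 28x - 17/4
D Δ f = -252x^5 - 540x^4 - 660x^3 - 459x^2 - 171x - 28
[Δ, D] f = 0
∇ [Δ, D] f = 0
Δ ∇ [Δ, D] f = 0
S_{3} Δ ∇ [Δ, D] f = 0
Δ [Δ, D] f = 0
∇ Δ [Δ, D] f = 0
θ ∇ Δ [Δ, D] f = 0
(S_{3} Δ ∇ + θ ∇ Δ) [Δ, D] f = 0

the image equals g(x) = 0


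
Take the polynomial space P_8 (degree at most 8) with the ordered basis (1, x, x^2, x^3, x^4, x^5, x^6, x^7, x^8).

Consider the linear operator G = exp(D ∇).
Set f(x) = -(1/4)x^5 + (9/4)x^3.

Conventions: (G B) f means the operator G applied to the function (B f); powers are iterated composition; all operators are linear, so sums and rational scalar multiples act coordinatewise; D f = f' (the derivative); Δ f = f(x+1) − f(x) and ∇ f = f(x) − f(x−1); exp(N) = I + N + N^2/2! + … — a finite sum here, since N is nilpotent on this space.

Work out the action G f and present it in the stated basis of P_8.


order-1 term: -5x^3 + (15/2)x^2 + (17/2)x - 11/2
order-2 term: -15x + 15
the series for exp(D ∇) f terminates at order 2
exp(D ∇) f = -(1/4)x^5 - (11/4)x^3 + (15/2)x^2 - (13/2)x + 19/2

g(x) = -(1/4)x^5 - (11/4)x^3 + (15/2)x^2 - (13/2)x + 19/2


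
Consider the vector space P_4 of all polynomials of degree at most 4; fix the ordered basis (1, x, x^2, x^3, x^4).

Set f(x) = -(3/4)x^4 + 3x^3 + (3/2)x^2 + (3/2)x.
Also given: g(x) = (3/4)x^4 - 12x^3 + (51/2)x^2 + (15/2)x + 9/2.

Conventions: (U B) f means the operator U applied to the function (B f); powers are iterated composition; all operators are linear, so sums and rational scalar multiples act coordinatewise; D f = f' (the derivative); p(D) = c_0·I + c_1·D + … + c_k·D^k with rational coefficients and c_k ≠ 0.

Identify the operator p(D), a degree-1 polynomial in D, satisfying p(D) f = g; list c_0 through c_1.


c_0 = -1, c_1 = 3

D^0 f = -(3/4)x^4 + 3x^3 + (3/2)x^2 + (3/2)x
D^1 f = -3x^3 + 9x^2 + 3x + 3/2
matching coefficients of g against c_0 f + c_1 Df + … from the top degree down determines the c_i
solution: c_0 = -1, c_1 = 3


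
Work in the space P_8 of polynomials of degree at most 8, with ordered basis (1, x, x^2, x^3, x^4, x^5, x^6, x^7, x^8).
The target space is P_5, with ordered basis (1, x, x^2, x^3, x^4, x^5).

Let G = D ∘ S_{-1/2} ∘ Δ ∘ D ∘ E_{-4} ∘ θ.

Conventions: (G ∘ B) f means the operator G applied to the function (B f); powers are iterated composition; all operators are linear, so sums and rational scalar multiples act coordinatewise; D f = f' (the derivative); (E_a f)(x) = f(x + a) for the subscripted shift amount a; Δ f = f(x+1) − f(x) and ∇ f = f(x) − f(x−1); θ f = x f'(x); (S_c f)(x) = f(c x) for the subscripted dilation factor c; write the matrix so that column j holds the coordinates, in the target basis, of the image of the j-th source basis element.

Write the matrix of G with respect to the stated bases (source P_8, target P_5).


the matrix is [[0, 0, 0, -9, 168, -1850, 15750, -114807, 754208]; [0, 0, 0, 0, 24, -525, 6660, -128625/2, 524832]; [0, 0, 0, 0, 0, -75/2, 945, -27195/2, 147000]; [0, 0, 0, 0, 0, 0, 45, -5145/4, 20720]; [0, 0, 0, 0, 0, 0, 0, -735/16, 1470]; [0, 0, 0, 0, 0, 0, 0, 0, 42]] (rows listed top to bottom)

image of 1: 0
image of x: 0
image of x^2: 0
image of x^3: -9
image of x^4: 24x + 168
image of x^5: -(75/2)x^2 - 525x - 1850
image of x^6: 45x^3 + 945x^2 + 6660x + 15750
image of x^7: -(735/16)x^4 - (5145/4)x^3 - (27195/2)x^2 - (128625/2)x - 114807
image of x^8: 42x^5 + 1470x^4 + 20720x^3 + 147000x^2 + 524832x + 754208
each image's coordinates form column j of the matrix


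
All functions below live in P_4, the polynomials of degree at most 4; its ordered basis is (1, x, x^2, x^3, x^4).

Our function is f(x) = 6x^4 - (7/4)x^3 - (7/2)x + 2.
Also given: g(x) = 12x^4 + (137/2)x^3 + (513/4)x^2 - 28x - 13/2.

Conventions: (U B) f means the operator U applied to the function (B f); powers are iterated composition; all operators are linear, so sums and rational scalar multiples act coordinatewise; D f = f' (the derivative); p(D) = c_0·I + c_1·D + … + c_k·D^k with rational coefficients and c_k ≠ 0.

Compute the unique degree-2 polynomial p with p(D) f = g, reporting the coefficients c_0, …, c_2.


D^0 f = 6x^4 - (7/4)x^3 - (7/2)x + 2
D^1 f = 24x^3 - (21/4)x^2 - 7/2
D^2 f = 72x^2 - (21/2)x
matching coefficients of g against c_0 f + c_1 Df + … from the top degree down determines the c_i
solution: c_0 = 2, c_1 = 3, c_2 = 2

c_0 = 2, c_1 = 3, c_2 = 2


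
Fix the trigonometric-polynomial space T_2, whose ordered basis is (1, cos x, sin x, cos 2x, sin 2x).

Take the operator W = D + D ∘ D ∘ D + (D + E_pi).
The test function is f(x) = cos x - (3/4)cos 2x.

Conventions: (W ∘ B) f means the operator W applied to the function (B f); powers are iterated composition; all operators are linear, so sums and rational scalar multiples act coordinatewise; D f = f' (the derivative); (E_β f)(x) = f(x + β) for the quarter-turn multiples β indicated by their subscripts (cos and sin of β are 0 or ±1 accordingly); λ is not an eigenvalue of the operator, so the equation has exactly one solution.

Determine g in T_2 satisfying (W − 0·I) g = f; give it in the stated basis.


write g with unknown coordinates in the stated basis and equate coefficients in (W − 0·I) g = f
solving from the highest basis element down gives g = -(1/2)cos x + (1/2)sin x - (3/68)cos 2x + (3/17)sin 2x
check: W g = cos x - (3/4)cos 2x
so W g − 0·g = cos x - (3/4)cos 2x = f ✓

g(x) = -(1/2)cos x + (1/2)sin x - (3/68)cos 2x + (3/17)sin 2x


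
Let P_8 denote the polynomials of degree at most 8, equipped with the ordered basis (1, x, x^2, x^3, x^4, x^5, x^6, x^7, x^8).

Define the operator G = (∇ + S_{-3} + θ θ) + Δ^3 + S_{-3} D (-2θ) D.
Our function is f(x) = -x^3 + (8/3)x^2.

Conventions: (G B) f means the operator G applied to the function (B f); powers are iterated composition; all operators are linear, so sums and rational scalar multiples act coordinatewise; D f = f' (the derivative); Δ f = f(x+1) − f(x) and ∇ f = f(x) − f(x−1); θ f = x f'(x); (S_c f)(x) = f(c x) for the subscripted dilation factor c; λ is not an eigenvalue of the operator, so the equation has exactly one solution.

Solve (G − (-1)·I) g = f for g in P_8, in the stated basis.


the image equals g(x) = (1/17)x^3 + (127/714)x^2 + (1576/357)x - 937/476

write g with unknown coordinates in the stated basis and equate coefficients in (G − (-1)·I) g = f
solving from the highest basis element down gives g = (1/17)x^3 + (127/714)x^2 + (1576/357)x - 937/476
check: G g = -(18/17)x^3 + (1777/714)x^2 - (1576/357)x + 937/476
so G g − (-1)·g = -x^3 + (8/3)x^2 = f ✓


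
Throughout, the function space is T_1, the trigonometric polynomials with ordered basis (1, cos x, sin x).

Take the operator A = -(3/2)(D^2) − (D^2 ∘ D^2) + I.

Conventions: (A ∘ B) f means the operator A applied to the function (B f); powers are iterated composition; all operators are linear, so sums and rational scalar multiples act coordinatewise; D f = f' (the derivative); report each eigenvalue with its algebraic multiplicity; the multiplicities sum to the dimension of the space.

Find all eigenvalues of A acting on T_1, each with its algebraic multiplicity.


λ = 1 (multiplicity 1), λ = 3/2 (multiplicity 2)

image of 1: 1
image of cos x: (3/2)cos x
image of sin x: (3/2)sin x
the matrix is diagonal; its diagonal is (1, 3/2, 3/2)
for a triangular matrix the eigenvalues are the diagonal entries, with algebraic multiplicity their repetition count


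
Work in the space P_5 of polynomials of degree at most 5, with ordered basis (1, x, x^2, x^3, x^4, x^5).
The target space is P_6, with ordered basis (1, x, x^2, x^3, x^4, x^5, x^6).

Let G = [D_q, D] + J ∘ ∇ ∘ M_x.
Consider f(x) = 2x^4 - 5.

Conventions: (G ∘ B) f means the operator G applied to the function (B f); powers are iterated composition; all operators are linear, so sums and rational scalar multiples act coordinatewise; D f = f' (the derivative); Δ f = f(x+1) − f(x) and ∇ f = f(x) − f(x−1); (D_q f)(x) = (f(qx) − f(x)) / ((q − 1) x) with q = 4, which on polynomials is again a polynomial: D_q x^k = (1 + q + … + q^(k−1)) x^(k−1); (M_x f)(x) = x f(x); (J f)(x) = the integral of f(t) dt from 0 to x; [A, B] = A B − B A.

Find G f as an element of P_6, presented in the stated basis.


the result is g(x) = 2x^5 - 5x^4 + (20/3)x^3 - 347x^2 - 3x

D f = 8x^3
D_q D f = 168x^2
D_q f = 170x^3
D D_q f = 510x^2
[D_q, D] f = -342x^2
M_x f = 2x^5 - 5x
∇ M_x f = 10x^4 - 20x^3 + 20x^2 - 10x - 3
J ∇ M_x f = 2x^5 - 5x^4 + (20/3)x^3 - 5x^2 - 3x
([D_q, D] + J ∘ ∇ ∘ M_x) f = 2x^5 - 5x^4 + (20/3)x^3 - 347x^2 - 3x


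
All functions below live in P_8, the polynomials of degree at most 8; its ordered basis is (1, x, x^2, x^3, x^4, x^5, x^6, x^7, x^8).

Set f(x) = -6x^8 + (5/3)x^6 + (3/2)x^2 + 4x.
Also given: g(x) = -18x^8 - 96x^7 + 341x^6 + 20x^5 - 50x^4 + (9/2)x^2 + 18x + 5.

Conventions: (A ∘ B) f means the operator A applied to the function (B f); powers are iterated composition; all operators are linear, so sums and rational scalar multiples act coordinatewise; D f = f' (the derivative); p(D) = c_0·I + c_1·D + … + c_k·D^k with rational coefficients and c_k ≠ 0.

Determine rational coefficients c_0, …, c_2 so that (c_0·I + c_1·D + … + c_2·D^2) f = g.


p(D) = 3·I + 2·D − D^2, i.e. c_0 = 3, c_1 = 2, c_2 = -1

D^0 f = -6x^8 + (5/3)x^6 + (3/2)x^2 + 4x
D^1 f = -48x^7 + 10x^5 + 3x + 4
D^2 f = -336x^6 + 50x^4 + 3
matching coefficients of g against c_0 f + c_1 Df + … from the top degree down determines the c_i
solution: c_0 = 3, c_1 = 2, c_2 = -1


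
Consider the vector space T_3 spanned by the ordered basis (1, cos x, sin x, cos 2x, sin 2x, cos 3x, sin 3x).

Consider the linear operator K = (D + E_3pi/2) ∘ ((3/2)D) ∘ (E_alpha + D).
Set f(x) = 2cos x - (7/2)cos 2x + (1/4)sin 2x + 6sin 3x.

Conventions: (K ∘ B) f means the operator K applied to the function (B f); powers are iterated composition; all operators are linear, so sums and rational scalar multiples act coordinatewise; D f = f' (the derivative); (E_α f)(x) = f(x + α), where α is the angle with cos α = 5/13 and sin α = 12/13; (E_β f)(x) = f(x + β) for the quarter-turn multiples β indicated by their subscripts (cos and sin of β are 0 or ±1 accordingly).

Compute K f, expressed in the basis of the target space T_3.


the result is g(x) = -(31623/676)cos 2x - (15693/338)sin 2x - (622404/2197)cos 3x + (219780/2197)sin 3x

E_alpha f = (10/13)cos x - (24/13)sin x + (893/338)cos 2x + (1561/676)sin 2x - (4968/2197)cos 3x - (12210/2197)sin 3x
D f = -2sin x + (1/2)cos 2x + 7sin 2x + 18cos 3x
(E_alpha + D) f = (10/13)cos x - (50/13)sin x + (531/169)cos 2x + (6293/676)sin 2x + (34578/2197)cos 3x - (12210/2197)sin 3x
D (E_alpha + D) f = -(50/13)cos x - (10/13)sin x + (6293/338)cos 2x - (1062/169)sin 2x - (36630/2197)cos 3x - (103734/2197)sin 3x
((3/2)D) (E_alpha + D) f = -(75/13)cos x - (15/13)sin x + (18879/676)cos 2x - (1593/169)sin 2x - (54945/2197)cos 3x - (155601/2197)sin 3x
D ((3/2)D) (E_alpha + D) f = -(15/13)cos x + (75/13)sin x - (3186/169)cos 2x - (18879/338)sin 2x - (466803/2197)cos 3x + (164835/2197)sin 3x
E_3pi/2 ((3/2)D) (E_alpha + D) f = (15/13)cos x - (75/13)sin x - (18879/676)cos 2x + (1593/169)sin 2x - (155601/2197)cos 3x + (54945/2197)sin 3x
(D + E_3pi/2) ((3/2)D) (E_alpha + D) f = -(31623/676)cos 2x - (15693/338)sin 2x - (622404/2197)cos 3x + (219780/2197)sin 3x


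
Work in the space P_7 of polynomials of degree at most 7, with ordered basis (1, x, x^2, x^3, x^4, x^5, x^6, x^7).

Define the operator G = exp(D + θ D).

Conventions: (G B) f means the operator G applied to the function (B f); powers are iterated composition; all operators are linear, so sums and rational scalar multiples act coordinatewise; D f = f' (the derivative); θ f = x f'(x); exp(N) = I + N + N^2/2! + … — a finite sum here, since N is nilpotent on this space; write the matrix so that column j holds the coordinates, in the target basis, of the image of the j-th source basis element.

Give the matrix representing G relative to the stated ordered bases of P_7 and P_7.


the matrix is [[1, 1, 2, 6, 24, 120, 720, 5040]; [0, 1, 4, 18, 96, 600, 4320, 35280]; [0, 0, 1, 9, 72, 600, 5400, 52920]; [0, 0, 0, 1, 16, 200, 2400, 29400]; [0, 0, 0, 0, 1, 25, 450, 7350]; [0, 0, 0, 0, 0, 1, 36, 882]; [0, 0, 0, 0, 0, 0, 1, 49]; [0, 0, 0, 0, 0, 0, 0, 1]] (rows listed top to bottom)

image of 1: 1
image of x: x + 1
image of x^2: x^2 + 4x + 2
image of x^3: x^3 + 9x^2 + 18x + 6
image of x^4: x^4 + 16x^3 + 72x^2 + 96x + 24
image of x^5: x^5 + 25x^4 + 200x^3 + 600x^2 + 600x + 120
image of x^6: x^6 + 36x^5 + 450x^4 + 2400x^3 + 5400x^2 + 4320x + 720
image of x^7: x^7 + 49x^6 + 882x^5 + 7350x^4 + 29400x^3 + 52920x^2 + 35280x + 5040
each image's coordinates form column j of the matrix


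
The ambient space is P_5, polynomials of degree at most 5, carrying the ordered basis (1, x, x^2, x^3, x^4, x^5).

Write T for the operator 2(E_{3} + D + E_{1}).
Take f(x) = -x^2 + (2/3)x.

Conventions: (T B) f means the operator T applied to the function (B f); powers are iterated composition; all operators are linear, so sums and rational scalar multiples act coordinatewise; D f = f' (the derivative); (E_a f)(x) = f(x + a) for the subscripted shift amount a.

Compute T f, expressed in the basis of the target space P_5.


the result is g(x) = -4x^2 - (52/3)x - 40/3

E_{3} f = -x^2 - (16/3)x - 7
D f = -2x + 2/3
E_{1} f = -x^2 - (4/3)x - 1/3
(E_{3} + D + E_{1}) f = -2x^2 - (26/3)x - 20/3
(2(E_{3} + D + E_{1})) f = -4x^2 - (52/3)x - 40/3


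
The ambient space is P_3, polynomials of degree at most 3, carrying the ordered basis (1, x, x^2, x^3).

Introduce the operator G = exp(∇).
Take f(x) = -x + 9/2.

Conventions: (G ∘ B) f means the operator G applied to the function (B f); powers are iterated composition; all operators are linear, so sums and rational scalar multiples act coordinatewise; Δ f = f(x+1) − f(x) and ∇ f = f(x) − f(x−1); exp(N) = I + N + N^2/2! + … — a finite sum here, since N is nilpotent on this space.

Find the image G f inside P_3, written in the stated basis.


g(x) = -x + 7/2

order-1 term: -1
the series for exp(∇) f terminates at order 1
exp(∇) f = -x + 7/2


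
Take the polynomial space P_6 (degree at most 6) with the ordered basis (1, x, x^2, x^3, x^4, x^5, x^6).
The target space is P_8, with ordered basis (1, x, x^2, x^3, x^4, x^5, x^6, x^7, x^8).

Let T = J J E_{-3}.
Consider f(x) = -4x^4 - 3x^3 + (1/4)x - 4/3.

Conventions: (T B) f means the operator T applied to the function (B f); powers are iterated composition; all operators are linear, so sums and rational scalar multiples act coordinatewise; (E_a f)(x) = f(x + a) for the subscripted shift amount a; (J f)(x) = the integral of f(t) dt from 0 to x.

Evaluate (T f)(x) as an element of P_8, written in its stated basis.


the result is g(x) = -(2/15)x^6 + (9/4)x^5 - (63/4)x^4 + (1405/24)x^3 - (2941/24)x^2

E_{-3} f = -4x^4 + 45x^3 - 189x^2 + (1405/4)x - 2941/12
J E_{-3} f = -(4/5)x^5 + (45/4)x^4 - 63x^3 + (1405/8)x^2 - (2941/12)x
J J E_{-3} f = -(2/15)x^6 + (9/4)x^5 - (63/4)x^4 + (1405/24)x^3 - (2941/24)x^2


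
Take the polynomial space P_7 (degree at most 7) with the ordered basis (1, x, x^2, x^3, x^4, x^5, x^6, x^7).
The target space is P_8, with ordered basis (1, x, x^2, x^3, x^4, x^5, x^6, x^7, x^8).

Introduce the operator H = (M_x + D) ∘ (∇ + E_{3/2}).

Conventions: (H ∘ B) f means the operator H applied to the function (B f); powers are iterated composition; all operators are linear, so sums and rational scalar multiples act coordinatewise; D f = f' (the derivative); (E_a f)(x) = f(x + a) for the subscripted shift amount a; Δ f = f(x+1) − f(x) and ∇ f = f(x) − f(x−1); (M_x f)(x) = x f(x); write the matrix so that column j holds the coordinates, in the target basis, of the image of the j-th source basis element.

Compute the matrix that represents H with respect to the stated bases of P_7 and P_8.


the matrix is [[0, 1, 5, 15/4, 35/2, 325/16, 825/16, 4655/64]; [1, 5/2, 13/4, 155/8, 305/16, 3075/32, 8465/64, 48515/128]; [0, 1, 5, 27/4, 95/2, 925/16, 5025/16, 31955/64]; [0, 0, 1, 15/2, 23/2, 375/4, 2175/16, 25375/32]; [0, 0, 0, 1, 10, 35/2, 325/2, 4375/16]; [0, 0, 0, 0, 1, 25/2, 99/4, 2065/8]; [0, 0, 0, 0, 0, 1, 15, 133/4]; [0, 0, 0, 0, 0, 0, 1, 35/2]; [0, 0, 0, 0, 0, 0, 0, 1]] (rows listed top to bottom)

image of 1: x
image of x: x^2 + (5/2)x + 1
image of x^2: x^3 + 5x^2 + (13/4)x + 5
image of x^3: x^4 + (15/2)x^3 + (27/4)x^2 + (155/8)x + 15/4
image of x^4: x^5 + 10x^4 + (23/2)x^3 + (95/2)x^2 + (305/16)x + 35/2
image of x^5: x^6 + (25/2)x^5 + (35/2)x^4 + (375/4)x^3 + (925/16)x^2 + (3075/32)x + 325/16
image of x^6: x^7 + 15x^6 + (99/4)x^5 + (325/2)x^4 + (2175/16)x^3 + (5025/16)x^2 + (8465/64)x + 825/16
image of x^7: x^8 + (35/2)x^7 + (133/4)x^6 + (2065/8)x^5 + (4375/16)x^4 + (25375/32)x^3 + (31955/64)x^2 + (48515/128)x + 4655/64
each image's coordinates form column j of the matrix


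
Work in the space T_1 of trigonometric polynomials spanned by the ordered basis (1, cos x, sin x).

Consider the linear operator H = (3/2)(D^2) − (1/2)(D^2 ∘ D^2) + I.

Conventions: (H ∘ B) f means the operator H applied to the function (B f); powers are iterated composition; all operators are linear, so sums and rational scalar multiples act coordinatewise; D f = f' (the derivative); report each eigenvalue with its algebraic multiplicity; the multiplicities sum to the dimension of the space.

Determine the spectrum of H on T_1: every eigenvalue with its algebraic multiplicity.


image of 1: 1
image of cos x: -cos x
image of sin x: -sin x
the matrix is diagonal; its diagonal is (1, -1, -1)
for a triangular matrix the eigenvalues are the diagonal entries, with algebraic multiplicity their repetition count

λ = -1 (multiplicity 2), λ = 1 (multiplicity 1)


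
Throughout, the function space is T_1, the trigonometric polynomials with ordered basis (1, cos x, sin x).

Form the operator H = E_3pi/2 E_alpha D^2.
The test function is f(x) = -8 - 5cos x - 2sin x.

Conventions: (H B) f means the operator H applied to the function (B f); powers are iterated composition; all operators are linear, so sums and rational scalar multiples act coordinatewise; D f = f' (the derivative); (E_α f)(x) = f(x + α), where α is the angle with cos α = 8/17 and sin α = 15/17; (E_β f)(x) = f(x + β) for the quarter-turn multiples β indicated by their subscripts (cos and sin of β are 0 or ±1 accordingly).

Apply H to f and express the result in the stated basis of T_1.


D f = -2cos x + 5sin x
D D f = 5cos x + 2sin x
E_alpha D^2 f = (70/17)cos x - (59/17)sin x
E_3pi/2 E_alpha D^2 f = (59/17)cos x + (70/17)sin x

the result is g(x) = (59/17)cos x + (70/17)sin x


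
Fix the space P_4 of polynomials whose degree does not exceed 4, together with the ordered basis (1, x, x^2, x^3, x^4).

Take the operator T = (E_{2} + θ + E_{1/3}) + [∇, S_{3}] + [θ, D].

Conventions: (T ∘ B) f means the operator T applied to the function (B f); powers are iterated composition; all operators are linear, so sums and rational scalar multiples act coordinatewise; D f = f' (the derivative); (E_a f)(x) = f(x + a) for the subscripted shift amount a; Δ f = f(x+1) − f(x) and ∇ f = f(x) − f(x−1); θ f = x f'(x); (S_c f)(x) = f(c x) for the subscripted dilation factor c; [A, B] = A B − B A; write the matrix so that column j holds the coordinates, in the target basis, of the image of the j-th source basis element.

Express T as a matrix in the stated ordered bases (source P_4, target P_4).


the matrix is [[2, 10/3, -35/9, 919/27, -5183/81]; [0, 3, 44/3, -179/3, 9292/27]; [0, 0, 4, 58, -1222/3]; [0, 0, 0, 5, 664/3]; [0, 0, 0, 0, 6]] (rows listed top to bottom)

image of 1: 2
image of x: 3x + 10/3
image of x^2: 4x^2 + (44/3)x - 35/9
image of x^3: 5x^3 + 58x^2 - (179/3)x + 919/27
image of x^4: 6x^4 + (664/3)x^3 - (1222/3)x^2 + (9292/27)x - 5183/81
each image's coordinates form column j of the matrix


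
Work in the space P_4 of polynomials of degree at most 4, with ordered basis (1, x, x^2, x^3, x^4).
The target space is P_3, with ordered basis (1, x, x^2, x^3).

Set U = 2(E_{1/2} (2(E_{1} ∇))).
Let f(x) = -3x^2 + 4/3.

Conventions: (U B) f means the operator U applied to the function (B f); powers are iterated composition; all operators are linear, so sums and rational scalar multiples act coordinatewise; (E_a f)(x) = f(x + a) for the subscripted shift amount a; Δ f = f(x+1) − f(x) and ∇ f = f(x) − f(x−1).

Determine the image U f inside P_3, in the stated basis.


the result is g(x) = -24x - 24

∇ f = -6x + 3
E_{1} ∇ f = -6x - 3
(2(E_{1} ∇)) f = -12x - 6
E_{1/2} (2(E_{1} ∇)) f = -12x - 12
(2(E_{1/2} (2(E_{1} ∇)))) f = -24x - 24


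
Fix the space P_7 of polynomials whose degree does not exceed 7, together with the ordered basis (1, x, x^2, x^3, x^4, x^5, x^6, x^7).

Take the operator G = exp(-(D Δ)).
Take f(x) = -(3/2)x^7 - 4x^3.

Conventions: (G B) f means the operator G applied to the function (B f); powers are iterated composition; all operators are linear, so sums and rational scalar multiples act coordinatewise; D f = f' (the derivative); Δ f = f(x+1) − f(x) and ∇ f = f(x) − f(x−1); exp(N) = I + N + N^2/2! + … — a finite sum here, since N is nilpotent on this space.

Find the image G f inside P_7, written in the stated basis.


the image equals g(x) = -(3/2)x^7 + 63x^5 + (315/2)x^4 - 424x^3 - (3465/2)x^2 - 858x + 1935/2

order-1 term: 63x^5 + (315/2)x^4 + 210x^3 + (315/2)x^2 + 87x + 45/2
order-2 term: -630x^3 - 1890x^2 - 2205x - 945
order-3 term: 1260x + 1890
the series for exp(-(D Δ)) f terminates at order 3
exp(-(D Δ)) f = -(3/2)x^7 + 63x^5 + (315/2)x^4 - 424x^3 - (3465/2)x^2 - 858x + 1935/2


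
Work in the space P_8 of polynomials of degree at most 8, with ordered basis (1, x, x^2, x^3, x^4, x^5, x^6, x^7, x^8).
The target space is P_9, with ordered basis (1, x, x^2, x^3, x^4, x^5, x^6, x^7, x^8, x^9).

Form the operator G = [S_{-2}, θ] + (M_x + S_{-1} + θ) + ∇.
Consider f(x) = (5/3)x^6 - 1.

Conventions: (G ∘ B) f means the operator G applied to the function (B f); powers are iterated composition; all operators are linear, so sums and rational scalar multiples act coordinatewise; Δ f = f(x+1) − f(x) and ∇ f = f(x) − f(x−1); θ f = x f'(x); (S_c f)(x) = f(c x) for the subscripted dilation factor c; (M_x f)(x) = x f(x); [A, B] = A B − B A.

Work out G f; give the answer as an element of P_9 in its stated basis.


g(x) = (5/3)x^7 + (35/3)x^6 + 10x^5 - 25x^4 + (100/3)x^3 - 25x^2 + 9x - 8/3

θ f = 10x^6
S_{-2} θ f = 640x^6
S_{-2} f = (320/3)x^6 - 1
θ S_{-2} f = 640x^6
[S_{-2}, θ] f = 0
M_x f = (5/3)x^7 - x
S_{-1} f = (5/3)x^6 - 1
θ f = 10x^6
(M_x + S_{-1} + θ) f = (5/3)x^7 + (35/3)x^6 - x - 1
∇ f = 10x^5 - 25x^4 + (100/3)x^3 - 25x^2 + 10x - 5/3
([S_{-2}, θ] + (M_x + S_{-1} + θ) + ∇) f = (5/3)x^7 + (35/3)x^6 + 10x^5 - 25x^4 + (100/3)x^3 - 25x^2 + 9x - 8/3
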